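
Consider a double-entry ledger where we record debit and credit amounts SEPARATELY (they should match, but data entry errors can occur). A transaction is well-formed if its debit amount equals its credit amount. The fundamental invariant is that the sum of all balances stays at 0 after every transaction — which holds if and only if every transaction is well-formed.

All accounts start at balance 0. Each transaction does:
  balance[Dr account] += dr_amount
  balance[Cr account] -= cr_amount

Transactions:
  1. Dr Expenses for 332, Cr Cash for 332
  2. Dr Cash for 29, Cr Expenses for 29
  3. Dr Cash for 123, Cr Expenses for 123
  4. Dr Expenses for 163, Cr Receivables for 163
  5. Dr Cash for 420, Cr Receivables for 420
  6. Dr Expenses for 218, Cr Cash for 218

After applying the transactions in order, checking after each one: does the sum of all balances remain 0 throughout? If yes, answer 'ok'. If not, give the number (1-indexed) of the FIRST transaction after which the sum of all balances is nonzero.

Answer: ok

Derivation:
After txn 1: dr=332 cr=332 sum_balances=0
After txn 2: dr=29 cr=29 sum_balances=0
After txn 3: dr=123 cr=123 sum_balances=0
After txn 4: dr=163 cr=163 sum_balances=0
After txn 5: dr=420 cr=420 sum_balances=0
After txn 6: dr=218 cr=218 sum_balances=0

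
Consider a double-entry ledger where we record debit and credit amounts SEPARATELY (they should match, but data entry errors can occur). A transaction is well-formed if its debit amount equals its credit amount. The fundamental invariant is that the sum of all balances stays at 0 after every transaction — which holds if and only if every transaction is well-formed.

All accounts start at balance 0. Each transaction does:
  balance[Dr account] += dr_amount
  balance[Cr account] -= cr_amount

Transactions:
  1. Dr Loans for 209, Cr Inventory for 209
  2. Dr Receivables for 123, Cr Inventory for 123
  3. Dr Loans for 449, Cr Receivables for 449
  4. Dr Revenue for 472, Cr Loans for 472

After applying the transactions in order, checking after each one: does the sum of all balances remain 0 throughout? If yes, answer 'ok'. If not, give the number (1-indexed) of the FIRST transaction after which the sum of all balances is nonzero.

Answer: ok

Derivation:
After txn 1: dr=209 cr=209 sum_balances=0
After txn 2: dr=123 cr=123 sum_balances=0
After txn 3: dr=449 cr=449 sum_balances=0
After txn 4: dr=472 cr=472 sum_balances=0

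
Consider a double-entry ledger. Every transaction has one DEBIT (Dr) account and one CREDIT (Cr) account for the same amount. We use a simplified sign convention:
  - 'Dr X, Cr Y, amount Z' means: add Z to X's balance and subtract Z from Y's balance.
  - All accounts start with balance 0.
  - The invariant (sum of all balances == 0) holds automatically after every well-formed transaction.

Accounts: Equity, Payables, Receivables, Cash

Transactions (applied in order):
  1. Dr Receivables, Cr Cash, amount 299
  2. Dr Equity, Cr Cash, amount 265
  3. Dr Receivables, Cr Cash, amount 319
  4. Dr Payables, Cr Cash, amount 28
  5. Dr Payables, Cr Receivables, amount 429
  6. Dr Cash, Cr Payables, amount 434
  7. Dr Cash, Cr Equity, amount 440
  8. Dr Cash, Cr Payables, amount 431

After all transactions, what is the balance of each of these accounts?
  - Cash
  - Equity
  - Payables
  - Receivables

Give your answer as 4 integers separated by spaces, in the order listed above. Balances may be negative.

After txn 1 (Dr Receivables, Cr Cash, amount 299): Cash=-299 Receivables=299
After txn 2 (Dr Equity, Cr Cash, amount 265): Cash=-564 Equity=265 Receivables=299
After txn 3 (Dr Receivables, Cr Cash, amount 319): Cash=-883 Equity=265 Receivables=618
After txn 4 (Dr Payables, Cr Cash, amount 28): Cash=-911 Equity=265 Payables=28 Receivables=618
After txn 5 (Dr Payables, Cr Receivables, amount 429): Cash=-911 Equity=265 Payables=457 Receivables=189
After txn 6 (Dr Cash, Cr Payables, amount 434): Cash=-477 Equity=265 Payables=23 Receivables=189
After txn 7 (Dr Cash, Cr Equity, amount 440): Cash=-37 Equity=-175 Payables=23 Receivables=189
After txn 8 (Dr Cash, Cr Payables, amount 431): Cash=394 Equity=-175 Payables=-408 Receivables=189

Answer: 394 -175 -408 189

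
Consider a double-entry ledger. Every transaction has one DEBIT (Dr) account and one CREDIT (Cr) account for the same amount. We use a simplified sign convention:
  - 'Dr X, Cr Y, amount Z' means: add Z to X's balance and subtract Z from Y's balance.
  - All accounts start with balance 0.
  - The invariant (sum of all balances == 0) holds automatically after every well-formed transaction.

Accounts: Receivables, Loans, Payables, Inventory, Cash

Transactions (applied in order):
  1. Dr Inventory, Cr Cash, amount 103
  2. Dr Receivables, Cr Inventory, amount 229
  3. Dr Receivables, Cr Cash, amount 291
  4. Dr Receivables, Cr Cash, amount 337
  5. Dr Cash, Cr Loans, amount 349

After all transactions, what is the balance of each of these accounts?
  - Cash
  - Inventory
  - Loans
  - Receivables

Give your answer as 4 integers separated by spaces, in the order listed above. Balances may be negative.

After txn 1 (Dr Inventory, Cr Cash, amount 103): Cash=-103 Inventory=103
After txn 2 (Dr Receivables, Cr Inventory, amount 229): Cash=-103 Inventory=-126 Receivables=229
After txn 3 (Dr Receivables, Cr Cash, amount 291): Cash=-394 Inventory=-126 Receivables=520
After txn 4 (Dr Receivables, Cr Cash, amount 337): Cash=-731 Inventory=-126 Receivables=857
After txn 5 (Dr Cash, Cr Loans, amount 349): Cash=-382 Inventory=-126 Loans=-349 Receivables=857

Answer: -382 -126 -349 857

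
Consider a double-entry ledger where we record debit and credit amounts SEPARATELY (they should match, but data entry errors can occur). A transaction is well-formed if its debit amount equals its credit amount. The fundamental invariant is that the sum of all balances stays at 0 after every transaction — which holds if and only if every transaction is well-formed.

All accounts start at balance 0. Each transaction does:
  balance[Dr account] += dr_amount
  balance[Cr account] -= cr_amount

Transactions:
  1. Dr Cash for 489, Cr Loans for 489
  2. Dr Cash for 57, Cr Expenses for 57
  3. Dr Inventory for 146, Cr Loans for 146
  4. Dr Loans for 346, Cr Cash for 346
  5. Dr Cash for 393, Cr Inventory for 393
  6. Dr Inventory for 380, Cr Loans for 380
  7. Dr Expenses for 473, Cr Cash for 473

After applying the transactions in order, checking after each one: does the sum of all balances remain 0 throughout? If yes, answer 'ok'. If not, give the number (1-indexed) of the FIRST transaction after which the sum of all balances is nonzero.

Answer: ok

Derivation:
After txn 1: dr=489 cr=489 sum_balances=0
After txn 2: dr=57 cr=57 sum_balances=0
After txn 3: dr=146 cr=146 sum_balances=0
After txn 4: dr=346 cr=346 sum_balances=0
After txn 5: dr=393 cr=393 sum_balances=0
After txn 6: dr=380 cr=380 sum_balances=0
After txn 7: dr=473 cr=473 sum_balances=0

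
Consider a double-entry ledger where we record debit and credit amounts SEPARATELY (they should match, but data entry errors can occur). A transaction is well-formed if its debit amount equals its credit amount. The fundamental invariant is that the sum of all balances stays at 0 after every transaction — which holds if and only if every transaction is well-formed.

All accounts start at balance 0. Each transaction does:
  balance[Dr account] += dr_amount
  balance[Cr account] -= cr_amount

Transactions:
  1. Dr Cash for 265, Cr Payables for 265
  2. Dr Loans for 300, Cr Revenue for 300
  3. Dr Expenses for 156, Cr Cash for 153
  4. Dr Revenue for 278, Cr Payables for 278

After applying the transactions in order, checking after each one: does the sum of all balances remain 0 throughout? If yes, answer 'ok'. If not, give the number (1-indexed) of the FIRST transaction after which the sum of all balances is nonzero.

Answer: 3

Derivation:
After txn 1: dr=265 cr=265 sum_balances=0
After txn 2: dr=300 cr=300 sum_balances=0
After txn 3: dr=156 cr=153 sum_balances=3
After txn 4: dr=278 cr=278 sum_balances=3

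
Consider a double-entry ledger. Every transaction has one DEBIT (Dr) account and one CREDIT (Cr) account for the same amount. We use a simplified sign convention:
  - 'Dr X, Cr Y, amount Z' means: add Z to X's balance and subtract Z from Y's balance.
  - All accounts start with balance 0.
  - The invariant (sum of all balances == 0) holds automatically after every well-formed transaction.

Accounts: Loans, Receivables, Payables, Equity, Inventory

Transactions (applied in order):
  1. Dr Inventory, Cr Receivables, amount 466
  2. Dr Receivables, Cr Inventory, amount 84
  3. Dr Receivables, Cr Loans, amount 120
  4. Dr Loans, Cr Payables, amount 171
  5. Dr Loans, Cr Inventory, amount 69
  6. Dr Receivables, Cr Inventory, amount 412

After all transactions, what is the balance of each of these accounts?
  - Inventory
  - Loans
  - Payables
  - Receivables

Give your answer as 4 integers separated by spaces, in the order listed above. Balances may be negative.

Answer: -99 120 -171 150

Derivation:
After txn 1 (Dr Inventory, Cr Receivables, amount 466): Inventory=466 Receivables=-466
After txn 2 (Dr Receivables, Cr Inventory, amount 84): Inventory=382 Receivables=-382
After txn 3 (Dr Receivables, Cr Loans, amount 120): Inventory=382 Loans=-120 Receivables=-262
After txn 4 (Dr Loans, Cr Payables, amount 171): Inventory=382 Loans=51 Payables=-171 Receivables=-262
After txn 5 (Dr Loans, Cr Inventory, amount 69): Inventory=313 Loans=120 Payables=-171 Receivables=-262
After txn 6 (Dr Receivables, Cr Inventory, amount 412): Inventory=-99 Loans=120 Payables=-171 Receivables=150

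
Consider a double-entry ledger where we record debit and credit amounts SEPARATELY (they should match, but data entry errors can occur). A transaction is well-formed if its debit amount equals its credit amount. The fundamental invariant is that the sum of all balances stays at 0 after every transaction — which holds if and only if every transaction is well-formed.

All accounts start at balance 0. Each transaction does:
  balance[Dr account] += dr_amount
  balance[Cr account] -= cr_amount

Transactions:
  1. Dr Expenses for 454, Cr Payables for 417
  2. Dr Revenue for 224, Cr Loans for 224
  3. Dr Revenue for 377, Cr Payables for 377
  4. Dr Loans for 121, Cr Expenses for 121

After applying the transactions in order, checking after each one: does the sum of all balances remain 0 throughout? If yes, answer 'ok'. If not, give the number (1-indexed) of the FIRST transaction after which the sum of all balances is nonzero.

After txn 1: dr=454 cr=417 sum_balances=37
After txn 2: dr=224 cr=224 sum_balances=37
After txn 3: dr=377 cr=377 sum_balances=37
After txn 4: dr=121 cr=121 sum_balances=37

Answer: 1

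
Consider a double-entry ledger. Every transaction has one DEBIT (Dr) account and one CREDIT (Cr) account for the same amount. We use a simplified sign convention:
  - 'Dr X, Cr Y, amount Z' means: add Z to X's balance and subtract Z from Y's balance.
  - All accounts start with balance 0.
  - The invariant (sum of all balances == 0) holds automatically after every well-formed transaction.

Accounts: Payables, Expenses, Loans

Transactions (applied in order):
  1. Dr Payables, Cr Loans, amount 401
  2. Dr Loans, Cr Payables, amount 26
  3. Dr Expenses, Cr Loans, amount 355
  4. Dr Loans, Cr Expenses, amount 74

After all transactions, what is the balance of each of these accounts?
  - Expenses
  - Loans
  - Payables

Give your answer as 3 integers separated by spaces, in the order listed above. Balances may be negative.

After txn 1 (Dr Payables, Cr Loans, amount 401): Loans=-401 Payables=401
After txn 2 (Dr Loans, Cr Payables, amount 26): Loans=-375 Payables=375
After txn 3 (Dr Expenses, Cr Loans, amount 355): Expenses=355 Loans=-730 Payables=375
After txn 4 (Dr Loans, Cr Expenses, amount 74): Expenses=281 Loans=-656 Payables=375

Answer: 281 -656 375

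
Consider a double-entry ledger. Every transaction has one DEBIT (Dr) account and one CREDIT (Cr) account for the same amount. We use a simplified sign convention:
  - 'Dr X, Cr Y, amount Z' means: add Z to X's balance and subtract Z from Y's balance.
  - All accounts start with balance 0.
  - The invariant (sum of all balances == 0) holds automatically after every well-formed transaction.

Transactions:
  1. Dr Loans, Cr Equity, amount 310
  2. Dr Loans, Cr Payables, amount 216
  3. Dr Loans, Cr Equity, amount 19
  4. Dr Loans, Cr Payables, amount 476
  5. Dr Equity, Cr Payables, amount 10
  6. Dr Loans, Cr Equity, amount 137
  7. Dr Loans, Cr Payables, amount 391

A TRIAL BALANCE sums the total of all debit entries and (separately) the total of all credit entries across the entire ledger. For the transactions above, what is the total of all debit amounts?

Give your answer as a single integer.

Answer: 1559

Derivation:
Txn 1: debit+=310
Txn 2: debit+=216
Txn 3: debit+=19
Txn 4: debit+=476
Txn 5: debit+=10
Txn 6: debit+=137
Txn 7: debit+=391
Total debits = 1559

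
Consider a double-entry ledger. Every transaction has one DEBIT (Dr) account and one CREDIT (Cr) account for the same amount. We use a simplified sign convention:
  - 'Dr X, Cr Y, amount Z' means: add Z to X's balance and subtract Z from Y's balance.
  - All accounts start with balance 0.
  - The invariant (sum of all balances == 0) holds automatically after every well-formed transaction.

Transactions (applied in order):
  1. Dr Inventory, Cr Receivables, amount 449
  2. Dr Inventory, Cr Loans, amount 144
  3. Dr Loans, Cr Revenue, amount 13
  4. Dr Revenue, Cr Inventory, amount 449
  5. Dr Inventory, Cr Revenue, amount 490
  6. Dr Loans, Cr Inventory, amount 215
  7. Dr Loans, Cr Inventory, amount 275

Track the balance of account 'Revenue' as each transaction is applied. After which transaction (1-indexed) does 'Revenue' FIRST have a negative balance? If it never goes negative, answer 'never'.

After txn 1: Revenue=0
After txn 2: Revenue=0
After txn 3: Revenue=-13

Answer: 3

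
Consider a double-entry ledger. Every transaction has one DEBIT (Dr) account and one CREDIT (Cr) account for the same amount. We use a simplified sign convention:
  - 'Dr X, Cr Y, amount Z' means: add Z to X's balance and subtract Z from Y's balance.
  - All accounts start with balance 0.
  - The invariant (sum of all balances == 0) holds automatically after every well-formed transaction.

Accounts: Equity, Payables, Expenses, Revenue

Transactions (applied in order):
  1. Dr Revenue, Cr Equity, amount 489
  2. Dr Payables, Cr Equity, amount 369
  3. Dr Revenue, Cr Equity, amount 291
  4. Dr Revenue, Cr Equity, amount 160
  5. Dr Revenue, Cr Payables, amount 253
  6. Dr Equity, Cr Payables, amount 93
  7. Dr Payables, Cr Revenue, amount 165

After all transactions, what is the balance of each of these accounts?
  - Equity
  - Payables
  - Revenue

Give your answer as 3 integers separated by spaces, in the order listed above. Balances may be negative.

After txn 1 (Dr Revenue, Cr Equity, amount 489): Equity=-489 Revenue=489
After txn 2 (Dr Payables, Cr Equity, amount 369): Equity=-858 Payables=369 Revenue=489
After txn 3 (Dr Revenue, Cr Equity, amount 291): Equity=-1149 Payables=369 Revenue=780
After txn 4 (Dr Revenue, Cr Equity, amount 160): Equity=-1309 Payables=369 Revenue=940
After txn 5 (Dr Revenue, Cr Payables, amount 253): Equity=-1309 Payables=116 Revenue=1193
After txn 6 (Dr Equity, Cr Payables, amount 93): Equity=-1216 Payables=23 Revenue=1193
After txn 7 (Dr Payables, Cr Revenue, amount 165): Equity=-1216 Payables=188 Revenue=1028

Answer: -1216 188 1028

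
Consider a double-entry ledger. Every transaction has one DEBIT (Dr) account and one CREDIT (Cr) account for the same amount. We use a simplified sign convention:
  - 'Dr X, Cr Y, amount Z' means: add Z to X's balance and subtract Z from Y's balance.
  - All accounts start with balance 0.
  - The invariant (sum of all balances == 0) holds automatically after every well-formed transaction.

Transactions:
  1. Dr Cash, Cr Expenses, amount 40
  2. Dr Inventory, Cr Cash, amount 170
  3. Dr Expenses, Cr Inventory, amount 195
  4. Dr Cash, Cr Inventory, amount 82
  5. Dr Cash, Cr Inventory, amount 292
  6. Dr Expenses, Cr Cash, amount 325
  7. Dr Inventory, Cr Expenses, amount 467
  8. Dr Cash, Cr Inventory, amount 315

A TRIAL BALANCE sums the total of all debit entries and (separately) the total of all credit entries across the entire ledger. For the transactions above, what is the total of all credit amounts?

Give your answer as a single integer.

Txn 1: credit+=40
Txn 2: credit+=170
Txn 3: credit+=195
Txn 4: credit+=82
Txn 5: credit+=292
Txn 6: credit+=325
Txn 7: credit+=467
Txn 8: credit+=315
Total credits = 1886

Answer: 1886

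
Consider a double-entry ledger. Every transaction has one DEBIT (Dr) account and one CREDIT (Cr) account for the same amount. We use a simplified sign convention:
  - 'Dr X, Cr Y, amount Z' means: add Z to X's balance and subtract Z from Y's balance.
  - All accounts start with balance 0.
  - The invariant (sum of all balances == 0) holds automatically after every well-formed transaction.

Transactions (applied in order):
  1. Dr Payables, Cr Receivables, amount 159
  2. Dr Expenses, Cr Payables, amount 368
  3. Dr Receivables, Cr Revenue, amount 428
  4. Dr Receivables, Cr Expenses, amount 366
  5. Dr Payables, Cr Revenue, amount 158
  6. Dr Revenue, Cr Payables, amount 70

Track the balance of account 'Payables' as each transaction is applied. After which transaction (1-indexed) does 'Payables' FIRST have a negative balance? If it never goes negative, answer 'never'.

After txn 1: Payables=159
After txn 2: Payables=-209

Answer: 2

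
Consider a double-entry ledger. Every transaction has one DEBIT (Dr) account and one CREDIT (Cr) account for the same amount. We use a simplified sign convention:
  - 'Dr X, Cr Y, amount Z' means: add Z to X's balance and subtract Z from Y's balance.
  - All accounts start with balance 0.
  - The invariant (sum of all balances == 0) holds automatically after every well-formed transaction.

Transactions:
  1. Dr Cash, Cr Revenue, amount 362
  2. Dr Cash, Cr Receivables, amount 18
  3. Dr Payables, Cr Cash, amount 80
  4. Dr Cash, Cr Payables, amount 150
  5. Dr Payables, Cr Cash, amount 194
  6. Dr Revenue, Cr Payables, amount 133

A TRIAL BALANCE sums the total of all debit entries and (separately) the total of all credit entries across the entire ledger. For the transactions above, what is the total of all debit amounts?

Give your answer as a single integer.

Answer: 937

Derivation:
Txn 1: debit+=362
Txn 2: debit+=18
Txn 3: debit+=80
Txn 4: debit+=150
Txn 5: debit+=194
Txn 6: debit+=133
Total debits = 937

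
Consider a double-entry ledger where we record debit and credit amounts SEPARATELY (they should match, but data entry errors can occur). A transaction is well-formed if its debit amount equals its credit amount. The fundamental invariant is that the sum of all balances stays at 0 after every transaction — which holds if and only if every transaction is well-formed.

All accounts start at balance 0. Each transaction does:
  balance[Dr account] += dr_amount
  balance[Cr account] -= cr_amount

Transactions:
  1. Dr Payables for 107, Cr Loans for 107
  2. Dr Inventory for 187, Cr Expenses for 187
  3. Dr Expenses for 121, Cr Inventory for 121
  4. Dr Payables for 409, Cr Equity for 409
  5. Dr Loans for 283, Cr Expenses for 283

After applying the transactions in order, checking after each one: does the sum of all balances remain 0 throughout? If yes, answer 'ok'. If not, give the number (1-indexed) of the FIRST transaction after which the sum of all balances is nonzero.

Answer: ok

Derivation:
After txn 1: dr=107 cr=107 sum_balances=0
After txn 2: dr=187 cr=187 sum_balances=0
After txn 3: dr=121 cr=121 sum_balances=0
After txn 4: dr=409 cr=409 sum_balances=0
After txn 5: dr=283 cr=283 sum_balances=0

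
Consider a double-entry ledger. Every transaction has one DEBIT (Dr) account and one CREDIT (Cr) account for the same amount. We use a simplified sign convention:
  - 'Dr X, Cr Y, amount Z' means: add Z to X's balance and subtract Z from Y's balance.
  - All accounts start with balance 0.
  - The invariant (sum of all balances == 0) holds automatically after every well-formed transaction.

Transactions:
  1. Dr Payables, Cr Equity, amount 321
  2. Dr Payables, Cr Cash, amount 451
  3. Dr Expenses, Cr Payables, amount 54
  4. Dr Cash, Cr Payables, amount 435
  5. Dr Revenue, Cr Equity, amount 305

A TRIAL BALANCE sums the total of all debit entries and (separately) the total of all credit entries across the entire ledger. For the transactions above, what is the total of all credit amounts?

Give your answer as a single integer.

Txn 1: credit+=321
Txn 2: credit+=451
Txn 3: credit+=54
Txn 4: credit+=435
Txn 5: credit+=305
Total credits = 1566

Answer: 1566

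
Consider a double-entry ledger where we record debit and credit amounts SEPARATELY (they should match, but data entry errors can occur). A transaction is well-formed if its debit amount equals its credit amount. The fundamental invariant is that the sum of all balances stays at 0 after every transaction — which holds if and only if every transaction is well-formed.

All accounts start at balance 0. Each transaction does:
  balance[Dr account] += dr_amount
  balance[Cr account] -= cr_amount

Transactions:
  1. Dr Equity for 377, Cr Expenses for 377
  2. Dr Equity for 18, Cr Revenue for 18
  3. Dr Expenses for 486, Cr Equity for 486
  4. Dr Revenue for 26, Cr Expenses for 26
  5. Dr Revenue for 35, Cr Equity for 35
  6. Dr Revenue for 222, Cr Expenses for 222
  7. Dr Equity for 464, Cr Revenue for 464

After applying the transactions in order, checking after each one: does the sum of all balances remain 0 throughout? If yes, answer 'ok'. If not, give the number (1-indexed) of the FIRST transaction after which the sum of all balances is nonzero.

After txn 1: dr=377 cr=377 sum_balances=0
After txn 2: dr=18 cr=18 sum_balances=0
After txn 3: dr=486 cr=486 sum_balances=0
After txn 4: dr=26 cr=26 sum_balances=0
After txn 5: dr=35 cr=35 sum_balances=0
After txn 6: dr=222 cr=222 sum_balances=0
After txn 7: dr=464 cr=464 sum_balances=0

Answer: ok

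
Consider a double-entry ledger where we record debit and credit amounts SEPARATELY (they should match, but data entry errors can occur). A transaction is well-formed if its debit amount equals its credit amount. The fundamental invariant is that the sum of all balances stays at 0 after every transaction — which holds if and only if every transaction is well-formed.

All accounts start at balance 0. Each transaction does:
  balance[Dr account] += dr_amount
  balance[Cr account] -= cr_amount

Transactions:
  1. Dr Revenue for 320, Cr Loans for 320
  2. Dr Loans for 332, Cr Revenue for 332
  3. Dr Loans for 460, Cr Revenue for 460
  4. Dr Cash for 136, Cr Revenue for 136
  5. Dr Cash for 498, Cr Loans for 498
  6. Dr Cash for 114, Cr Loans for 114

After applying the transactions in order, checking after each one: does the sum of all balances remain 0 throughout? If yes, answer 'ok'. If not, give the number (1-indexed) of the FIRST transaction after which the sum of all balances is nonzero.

Answer: ok

Derivation:
After txn 1: dr=320 cr=320 sum_balances=0
After txn 2: dr=332 cr=332 sum_balances=0
After txn 3: dr=460 cr=460 sum_balances=0
After txn 4: dr=136 cr=136 sum_balances=0
After txn 5: dr=498 cr=498 sum_balances=0
After txn 6: dr=114 cr=114 sum_balances=0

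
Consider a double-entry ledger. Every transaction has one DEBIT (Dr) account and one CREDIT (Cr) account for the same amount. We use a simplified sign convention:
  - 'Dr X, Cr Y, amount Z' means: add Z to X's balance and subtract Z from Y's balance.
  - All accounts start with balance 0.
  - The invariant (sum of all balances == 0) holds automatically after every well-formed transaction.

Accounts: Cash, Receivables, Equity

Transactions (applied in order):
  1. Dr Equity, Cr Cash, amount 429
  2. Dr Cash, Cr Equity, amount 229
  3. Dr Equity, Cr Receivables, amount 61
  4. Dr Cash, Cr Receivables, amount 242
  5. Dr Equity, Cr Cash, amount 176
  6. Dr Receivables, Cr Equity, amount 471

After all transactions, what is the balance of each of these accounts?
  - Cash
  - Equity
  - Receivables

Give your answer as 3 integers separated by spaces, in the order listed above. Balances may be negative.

Answer: -134 -34 168

Derivation:
After txn 1 (Dr Equity, Cr Cash, amount 429): Cash=-429 Equity=429
After txn 2 (Dr Cash, Cr Equity, amount 229): Cash=-200 Equity=200
After txn 3 (Dr Equity, Cr Receivables, amount 61): Cash=-200 Equity=261 Receivables=-61
After txn 4 (Dr Cash, Cr Receivables, amount 242): Cash=42 Equity=261 Receivables=-303
After txn 5 (Dr Equity, Cr Cash, amount 176): Cash=-134 Equity=437 Receivables=-303
After txn 6 (Dr Receivables, Cr Equity, amount 471): Cash=-134 Equity=-34 Receivables=168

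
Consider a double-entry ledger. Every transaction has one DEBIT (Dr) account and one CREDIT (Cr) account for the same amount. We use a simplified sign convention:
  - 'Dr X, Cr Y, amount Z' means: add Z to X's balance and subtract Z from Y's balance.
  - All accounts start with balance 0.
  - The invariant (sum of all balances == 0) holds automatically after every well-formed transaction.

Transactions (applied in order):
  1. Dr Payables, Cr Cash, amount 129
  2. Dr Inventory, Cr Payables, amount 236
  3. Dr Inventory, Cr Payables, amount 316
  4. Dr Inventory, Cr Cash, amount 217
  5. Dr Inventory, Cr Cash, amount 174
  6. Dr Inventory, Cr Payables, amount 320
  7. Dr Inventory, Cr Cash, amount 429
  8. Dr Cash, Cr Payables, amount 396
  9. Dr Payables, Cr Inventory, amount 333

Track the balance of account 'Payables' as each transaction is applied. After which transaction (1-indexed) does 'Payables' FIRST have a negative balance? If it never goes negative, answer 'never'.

Answer: 2

Derivation:
After txn 1: Payables=129
After txn 2: Payables=-107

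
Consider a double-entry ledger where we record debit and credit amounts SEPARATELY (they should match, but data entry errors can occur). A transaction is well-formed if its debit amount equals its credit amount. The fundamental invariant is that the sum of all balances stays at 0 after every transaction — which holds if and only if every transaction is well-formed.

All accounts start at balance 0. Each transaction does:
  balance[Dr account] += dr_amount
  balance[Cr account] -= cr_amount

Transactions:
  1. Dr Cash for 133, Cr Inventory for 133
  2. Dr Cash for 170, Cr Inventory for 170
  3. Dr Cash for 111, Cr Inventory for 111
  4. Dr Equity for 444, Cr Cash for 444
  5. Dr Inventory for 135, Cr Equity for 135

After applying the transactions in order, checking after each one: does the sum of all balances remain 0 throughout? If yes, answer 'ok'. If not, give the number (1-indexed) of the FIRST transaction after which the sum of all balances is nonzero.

After txn 1: dr=133 cr=133 sum_balances=0
After txn 2: dr=170 cr=170 sum_balances=0
After txn 3: dr=111 cr=111 sum_balances=0
After txn 4: dr=444 cr=444 sum_balances=0
After txn 5: dr=135 cr=135 sum_balances=0

Answer: ok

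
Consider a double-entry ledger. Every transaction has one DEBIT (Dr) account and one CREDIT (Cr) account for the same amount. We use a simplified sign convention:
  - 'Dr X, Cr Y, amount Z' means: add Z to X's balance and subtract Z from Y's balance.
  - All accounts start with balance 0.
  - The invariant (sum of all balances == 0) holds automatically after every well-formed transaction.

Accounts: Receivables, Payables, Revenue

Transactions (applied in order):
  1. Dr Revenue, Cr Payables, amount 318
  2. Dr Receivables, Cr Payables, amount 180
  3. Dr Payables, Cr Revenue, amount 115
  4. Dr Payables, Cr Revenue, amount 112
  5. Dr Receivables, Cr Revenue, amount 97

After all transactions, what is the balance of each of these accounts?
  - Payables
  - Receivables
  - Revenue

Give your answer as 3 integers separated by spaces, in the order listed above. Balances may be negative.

Answer: -271 277 -6

Derivation:
After txn 1 (Dr Revenue, Cr Payables, amount 318): Payables=-318 Revenue=318
After txn 2 (Dr Receivables, Cr Payables, amount 180): Payables=-498 Receivables=180 Revenue=318
After txn 3 (Dr Payables, Cr Revenue, amount 115): Payables=-383 Receivables=180 Revenue=203
After txn 4 (Dr Payables, Cr Revenue, amount 112): Payables=-271 Receivables=180 Revenue=91
After txn 5 (Dr Receivables, Cr Revenue, amount 97): Payables=-271 Receivables=277 Revenue=-6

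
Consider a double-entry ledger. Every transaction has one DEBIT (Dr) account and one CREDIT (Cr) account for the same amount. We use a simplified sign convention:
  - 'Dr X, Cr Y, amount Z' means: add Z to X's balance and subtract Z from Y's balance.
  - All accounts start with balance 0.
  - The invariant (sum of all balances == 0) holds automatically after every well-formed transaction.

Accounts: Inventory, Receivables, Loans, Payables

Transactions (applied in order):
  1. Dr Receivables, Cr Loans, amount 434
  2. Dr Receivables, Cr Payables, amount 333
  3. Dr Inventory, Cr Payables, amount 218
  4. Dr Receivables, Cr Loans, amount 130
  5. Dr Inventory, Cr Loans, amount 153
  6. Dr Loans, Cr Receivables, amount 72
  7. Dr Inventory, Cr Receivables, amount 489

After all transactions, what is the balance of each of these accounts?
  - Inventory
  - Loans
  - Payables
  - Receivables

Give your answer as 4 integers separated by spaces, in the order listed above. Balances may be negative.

Answer: 860 -645 -551 336

Derivation:
After txn 1 (Dr Receivables, Cr Loans, amount 434): Loans=-434 Receivables=434
After txn 2 (Dr Receivables, Cr Payables, amount 333): Loans=-434 Payables=-333 Receivables=767
After txn 3 (Dr Inventory, Cr Payables, amount 218): Inventory=218 Loans=-434 Payables=-551 Receivables=767
After txn 4 (Dr Receivables, Cr Loans, amount 130): Inventory=218 Loans=-564 Payables=-551 Receivables=897
After txn 5 (Dr Inventory, Cr Loans, amount 153): Inventory=371 Loans=-717 Payables=-551 Receivables=897
After txn 6 (Dr Loans, Cr Receivables, amount 72): Inventory=371 Loans=-645 Payables=-551 Receivables=825
After txn 7 (Dr Inventory, Cr Receivables, amount 489): Inventory=860 Loans=-645 Payables=-551 Receivables=336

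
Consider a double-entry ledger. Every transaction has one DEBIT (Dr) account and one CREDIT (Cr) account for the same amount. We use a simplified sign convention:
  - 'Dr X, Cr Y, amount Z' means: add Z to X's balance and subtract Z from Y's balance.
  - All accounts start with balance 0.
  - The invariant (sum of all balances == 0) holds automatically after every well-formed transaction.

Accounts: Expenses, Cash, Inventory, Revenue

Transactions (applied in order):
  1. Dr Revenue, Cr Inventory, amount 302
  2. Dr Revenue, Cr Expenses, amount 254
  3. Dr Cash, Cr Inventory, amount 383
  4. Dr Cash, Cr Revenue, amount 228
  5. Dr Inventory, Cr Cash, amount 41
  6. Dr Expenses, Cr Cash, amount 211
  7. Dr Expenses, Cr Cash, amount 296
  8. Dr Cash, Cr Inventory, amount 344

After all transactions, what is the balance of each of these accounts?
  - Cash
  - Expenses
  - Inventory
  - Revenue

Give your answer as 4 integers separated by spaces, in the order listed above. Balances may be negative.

After txn 1 (Dr Revenue, Cr Inventory, amount 302): Inventory=-302 Revenue=302
After txn 2 (Dr Revenue, Cr Expenses, amount 254): Expenses=-254 Inventory=-302 Revenue=556
After txn 3 (Dr Cash, Cr Inventory, amount 383): Cash=383 Expenses=-254 Inventory=-685 Revenue=556
After txn 4 (Dr Cash, Cr Revenue, amount 228): Cash=611 Expenses=-254 Inventory=-685 Revenue=328
After txn 5 (Dr Inventory, Cr Cash, amount 41): Cash=570 Expenses=-254 Inventory=-644 Revenue=328
After txn 6 (Dr Expenses, Cr Cash, amount 211): Cash=359 Expenses=-43 Inventory=-644 Revenue=328
After txn 7 (Dr Expenses, Cr Cash, amount 296): Cash=63 Expenses=253 Inventory=-644 Revenue=328
After txn 8 (Dr Cash, Cr Inventory, amount 344): Cash=407 Expenses=253 Inventory=-988 Revenue=328

Answer: 407 253 -988 328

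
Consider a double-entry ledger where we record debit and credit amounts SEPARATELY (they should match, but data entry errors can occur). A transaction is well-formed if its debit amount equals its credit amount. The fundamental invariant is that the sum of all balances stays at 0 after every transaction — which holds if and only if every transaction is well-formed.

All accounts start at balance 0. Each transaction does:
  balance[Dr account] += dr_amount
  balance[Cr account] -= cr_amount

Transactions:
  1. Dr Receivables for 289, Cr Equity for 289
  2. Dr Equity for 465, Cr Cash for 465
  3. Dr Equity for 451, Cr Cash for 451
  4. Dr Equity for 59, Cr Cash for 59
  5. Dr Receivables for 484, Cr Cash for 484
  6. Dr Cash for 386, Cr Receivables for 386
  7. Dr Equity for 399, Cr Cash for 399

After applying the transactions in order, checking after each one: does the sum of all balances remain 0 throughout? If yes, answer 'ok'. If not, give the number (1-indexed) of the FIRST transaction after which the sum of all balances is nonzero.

After txn 1: dr=289 cr=289 sum_balances=0
After txn 2: dr=465 cr=465 sum_balances=0
After txn 3: dr=451 cr=451 sum_balances=0
After txn 4: dr=59 cr=59 sum_balances=0
After txn 5: dr=484 cr=484 sum_balances=0
After txn 6: dr=386 cr=386 sum_balances=0
After txn 7: dr=399 cr=399 sum_balances=0

Answer: ok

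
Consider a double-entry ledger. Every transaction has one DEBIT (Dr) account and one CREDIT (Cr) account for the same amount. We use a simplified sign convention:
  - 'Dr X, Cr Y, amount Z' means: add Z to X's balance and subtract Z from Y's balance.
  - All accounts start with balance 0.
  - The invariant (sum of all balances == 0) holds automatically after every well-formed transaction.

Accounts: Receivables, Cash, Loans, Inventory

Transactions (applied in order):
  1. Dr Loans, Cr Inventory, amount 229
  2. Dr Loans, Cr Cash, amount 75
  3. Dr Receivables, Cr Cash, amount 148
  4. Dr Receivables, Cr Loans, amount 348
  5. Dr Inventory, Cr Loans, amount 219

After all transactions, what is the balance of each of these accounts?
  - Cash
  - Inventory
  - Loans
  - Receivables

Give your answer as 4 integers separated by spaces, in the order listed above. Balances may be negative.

Answer: -223 -10 -263 496

Derivation:
After txn 1 (Dr Loans, Cr Inventory, amount 229): Inventory=-229 Loans=229
After txn 2 (Dr Loans, Cr Cash, amount 75): Cash=-75 Inventory=-229 Loans=304
After txn 3 (Dr Receivables, Cr Cash, amount 148): Cash=-223 Inventory=-229 Loans=304 Receivables=148
After txn 4 (Dr Receivables, Cr Loans, amount 348): Cash=-223 Inventory=-229 Loans=-44 Receivables=496
After txn 5 (Dr Inventory, Cr Loans, amount 219): Cash=-223 Inventory=-10 Loans=-263 Receivables=496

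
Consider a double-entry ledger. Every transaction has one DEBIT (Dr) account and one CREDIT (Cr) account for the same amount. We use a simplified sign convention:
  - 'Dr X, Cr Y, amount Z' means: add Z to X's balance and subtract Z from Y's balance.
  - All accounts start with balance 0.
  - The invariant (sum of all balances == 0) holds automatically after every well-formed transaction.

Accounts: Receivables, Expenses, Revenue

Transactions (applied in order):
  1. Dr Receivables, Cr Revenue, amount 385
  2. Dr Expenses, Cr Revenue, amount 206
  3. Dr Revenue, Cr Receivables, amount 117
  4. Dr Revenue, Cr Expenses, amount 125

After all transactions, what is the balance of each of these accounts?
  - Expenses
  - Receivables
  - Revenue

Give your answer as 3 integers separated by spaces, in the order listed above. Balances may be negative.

Answer: 81 268 -349

Derivation:
After txn 1 (Dr Receivables, Cr Revenue, amount 385): Receivables=385 Revenue=-385
After txn 2 (Dr Expenses, Cr Revenue, amount 206): Expenses=206 Receivables=385 Revenue=-591
After txn 3 (Dr Revenue, Cr Receivables, amount 117): Expenses=206 Receivables=268 Revenue=-474
After txn 4 (Dr Revenue, Cr Expenses, amount 125): Expenses=81 Receivables=268 Revenue=-349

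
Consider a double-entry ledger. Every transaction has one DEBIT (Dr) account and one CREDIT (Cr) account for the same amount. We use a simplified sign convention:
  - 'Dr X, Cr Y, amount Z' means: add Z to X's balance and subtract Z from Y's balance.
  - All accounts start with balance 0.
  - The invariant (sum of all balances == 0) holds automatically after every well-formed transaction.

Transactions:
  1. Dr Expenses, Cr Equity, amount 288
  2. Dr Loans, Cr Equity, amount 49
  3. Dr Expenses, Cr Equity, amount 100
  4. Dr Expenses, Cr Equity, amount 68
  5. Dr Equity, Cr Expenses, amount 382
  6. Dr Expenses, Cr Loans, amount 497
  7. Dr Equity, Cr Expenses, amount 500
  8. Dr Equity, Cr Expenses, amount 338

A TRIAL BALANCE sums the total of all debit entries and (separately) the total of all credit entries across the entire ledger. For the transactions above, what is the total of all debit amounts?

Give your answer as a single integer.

Answer: 2222

Derivation:
Txn 1: debit+=288
Txn 2: debit+=49
Txn 3: debit+=100
Txn 4: debit+=68
Txn 5: debit+=382
Txn 6: debit+=497
Txn 7: debit+=500
Txn 8: debit+=338
Total debits = 2222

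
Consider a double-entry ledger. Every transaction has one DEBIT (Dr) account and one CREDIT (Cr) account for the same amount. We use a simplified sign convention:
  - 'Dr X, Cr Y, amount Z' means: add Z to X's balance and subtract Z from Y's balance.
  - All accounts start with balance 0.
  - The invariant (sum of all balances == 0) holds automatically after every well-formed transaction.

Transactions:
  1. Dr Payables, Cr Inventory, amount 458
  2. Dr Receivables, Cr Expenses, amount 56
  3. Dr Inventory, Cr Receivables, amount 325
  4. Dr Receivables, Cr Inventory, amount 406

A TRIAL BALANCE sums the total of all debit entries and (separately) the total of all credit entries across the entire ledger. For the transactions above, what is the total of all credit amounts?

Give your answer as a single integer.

Answer: 1245

Derivation:
Txn 1: credit+=458
Txn 2: credit+=56
Txn 3: credit+=325
Txn 4: credit+=406
Total credits = 1245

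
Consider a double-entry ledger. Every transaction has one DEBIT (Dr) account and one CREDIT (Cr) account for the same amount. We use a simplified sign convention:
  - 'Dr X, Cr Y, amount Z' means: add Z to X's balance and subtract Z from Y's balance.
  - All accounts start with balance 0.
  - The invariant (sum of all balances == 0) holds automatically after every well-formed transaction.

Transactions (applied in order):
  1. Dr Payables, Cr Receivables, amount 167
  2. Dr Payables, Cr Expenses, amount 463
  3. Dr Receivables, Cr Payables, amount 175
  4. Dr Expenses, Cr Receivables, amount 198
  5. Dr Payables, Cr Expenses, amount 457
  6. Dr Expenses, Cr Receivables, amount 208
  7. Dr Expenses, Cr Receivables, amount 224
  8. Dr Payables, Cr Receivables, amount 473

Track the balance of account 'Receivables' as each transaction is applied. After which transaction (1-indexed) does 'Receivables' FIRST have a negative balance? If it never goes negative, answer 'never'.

After txn 1: Receivables=-167

Answer: 1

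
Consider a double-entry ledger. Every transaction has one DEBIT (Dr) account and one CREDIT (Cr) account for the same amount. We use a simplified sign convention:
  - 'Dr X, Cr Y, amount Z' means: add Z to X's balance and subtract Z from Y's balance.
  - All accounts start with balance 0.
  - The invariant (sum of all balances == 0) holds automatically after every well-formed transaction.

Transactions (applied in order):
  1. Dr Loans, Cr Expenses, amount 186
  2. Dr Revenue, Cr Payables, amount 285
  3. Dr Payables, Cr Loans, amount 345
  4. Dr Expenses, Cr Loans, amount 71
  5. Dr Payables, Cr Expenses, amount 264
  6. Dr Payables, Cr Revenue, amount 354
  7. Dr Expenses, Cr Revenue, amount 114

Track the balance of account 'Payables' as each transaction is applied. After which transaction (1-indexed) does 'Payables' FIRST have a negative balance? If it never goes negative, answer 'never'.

Answer: 2

Derivation:
After txn 1: Payables=0
After txn 2: Payables=-285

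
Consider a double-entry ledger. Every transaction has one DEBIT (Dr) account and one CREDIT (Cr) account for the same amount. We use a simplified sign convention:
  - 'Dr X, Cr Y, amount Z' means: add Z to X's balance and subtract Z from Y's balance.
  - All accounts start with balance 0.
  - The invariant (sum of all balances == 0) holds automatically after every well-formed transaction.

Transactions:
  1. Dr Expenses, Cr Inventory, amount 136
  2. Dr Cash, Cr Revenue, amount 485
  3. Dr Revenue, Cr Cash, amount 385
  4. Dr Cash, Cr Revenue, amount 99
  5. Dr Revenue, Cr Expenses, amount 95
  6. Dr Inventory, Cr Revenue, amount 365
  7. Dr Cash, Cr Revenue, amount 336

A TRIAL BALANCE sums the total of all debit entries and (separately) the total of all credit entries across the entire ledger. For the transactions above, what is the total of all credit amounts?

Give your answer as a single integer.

Txn 1: credit+=136
Txn 2: credit+=485
Txn 3: credit+=385
Txn 4: credit+=99
Txn 5: credit+=95
Txn 6: credit+=365
Txn 7: credit+=336
Total credits = 1901

Answer: 1901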